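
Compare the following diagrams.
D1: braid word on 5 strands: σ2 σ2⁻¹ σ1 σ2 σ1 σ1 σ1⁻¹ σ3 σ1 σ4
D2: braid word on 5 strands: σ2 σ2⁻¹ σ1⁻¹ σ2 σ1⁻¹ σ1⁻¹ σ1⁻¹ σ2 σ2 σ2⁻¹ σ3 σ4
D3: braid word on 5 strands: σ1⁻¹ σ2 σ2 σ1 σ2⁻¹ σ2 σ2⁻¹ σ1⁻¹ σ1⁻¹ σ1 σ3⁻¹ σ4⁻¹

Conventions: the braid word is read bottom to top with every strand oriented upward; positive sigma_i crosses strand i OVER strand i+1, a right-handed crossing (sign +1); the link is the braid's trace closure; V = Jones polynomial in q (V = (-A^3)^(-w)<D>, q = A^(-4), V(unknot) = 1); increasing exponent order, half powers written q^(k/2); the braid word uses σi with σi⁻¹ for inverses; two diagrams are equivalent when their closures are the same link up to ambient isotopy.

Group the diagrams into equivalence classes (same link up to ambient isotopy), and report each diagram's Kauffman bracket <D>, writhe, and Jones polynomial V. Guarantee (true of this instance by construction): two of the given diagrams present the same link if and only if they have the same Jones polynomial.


classes: {D1} | {D2} | {D3}
V(D1) = q + q^3 - q^4  [10 crossings, <D> = -A^2 + A^6 + A^14, w = +6]
V(D2) = q^-5 - 2q^-4 + 2q^-3 - 2q^-2 + 2q^-1 - 1 + q  [12 crossings, <D> = A^-4 - 1 + 2A^4 - 2A^8 + 2A^12 - 2A^16 + A^20, w = 0]
V(D3) = q^-2 - q^-1 + 1 - q + q^2  [12 crossings, <D> = A^-14 - A^-10 + A^-6 - A^-2 + A^2, w = -2]
note: 3 classes among 3 diagrams; unequal V(q) rules out equality


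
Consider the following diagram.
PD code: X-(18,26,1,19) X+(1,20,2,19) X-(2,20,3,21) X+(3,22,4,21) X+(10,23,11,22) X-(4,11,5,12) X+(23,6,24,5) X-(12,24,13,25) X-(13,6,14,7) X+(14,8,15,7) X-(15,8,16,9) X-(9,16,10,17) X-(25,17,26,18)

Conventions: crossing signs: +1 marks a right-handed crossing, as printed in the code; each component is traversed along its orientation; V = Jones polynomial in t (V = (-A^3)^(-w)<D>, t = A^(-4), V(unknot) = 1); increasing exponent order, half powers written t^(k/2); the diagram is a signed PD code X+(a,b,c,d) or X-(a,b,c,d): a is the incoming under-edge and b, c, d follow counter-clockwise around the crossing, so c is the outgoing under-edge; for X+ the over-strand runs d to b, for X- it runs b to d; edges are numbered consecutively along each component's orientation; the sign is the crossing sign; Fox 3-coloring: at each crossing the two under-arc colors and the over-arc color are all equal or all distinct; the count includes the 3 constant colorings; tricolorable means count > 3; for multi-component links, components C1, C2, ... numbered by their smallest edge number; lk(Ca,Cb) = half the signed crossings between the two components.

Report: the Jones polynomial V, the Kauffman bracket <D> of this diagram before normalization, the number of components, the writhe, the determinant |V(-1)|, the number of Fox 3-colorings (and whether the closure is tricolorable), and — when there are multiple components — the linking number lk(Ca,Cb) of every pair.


V(t) = t^(-11/2) - t^(-9/2) + t^(-7/2) - 2t^(-5/2) + t^(-3/2) - 2t^(-1/2)
bracket: 2A^-7 - A^-3 + 2A - A^5 + A^9 - A^13, w = -3
2 components, writhe -3, over 13 crossings
lk(C1,C2) = 0
det 8, colorings 3 of 3^13 — not tricolorable
observation: the 1 component pair carries total linking 0


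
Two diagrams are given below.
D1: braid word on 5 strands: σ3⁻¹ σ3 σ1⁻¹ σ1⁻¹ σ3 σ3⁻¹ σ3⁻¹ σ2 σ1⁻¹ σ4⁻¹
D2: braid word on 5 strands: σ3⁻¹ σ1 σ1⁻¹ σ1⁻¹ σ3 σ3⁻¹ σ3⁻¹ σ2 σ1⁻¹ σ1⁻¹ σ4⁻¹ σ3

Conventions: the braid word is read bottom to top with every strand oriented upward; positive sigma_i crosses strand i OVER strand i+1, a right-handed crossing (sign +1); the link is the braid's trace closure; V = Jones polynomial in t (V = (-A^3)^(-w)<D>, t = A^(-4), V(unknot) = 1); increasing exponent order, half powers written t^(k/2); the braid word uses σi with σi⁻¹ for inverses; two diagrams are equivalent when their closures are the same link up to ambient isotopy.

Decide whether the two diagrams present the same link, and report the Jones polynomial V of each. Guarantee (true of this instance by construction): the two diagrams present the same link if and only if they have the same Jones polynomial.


equivalent: yes
D1 (bracket A^-8 + 1 - A^4; 10 crossings at w = -4): V = -t^-4 + t^-3 + t^-1
V(D2) = -t^-4 + t^-3 + t^-1  [12 crossings, <D> = A^-8 + 1 - A^4, w = -4]
observation: D2 (12 crossings) and D1 (10) are Markov-related braid presentations


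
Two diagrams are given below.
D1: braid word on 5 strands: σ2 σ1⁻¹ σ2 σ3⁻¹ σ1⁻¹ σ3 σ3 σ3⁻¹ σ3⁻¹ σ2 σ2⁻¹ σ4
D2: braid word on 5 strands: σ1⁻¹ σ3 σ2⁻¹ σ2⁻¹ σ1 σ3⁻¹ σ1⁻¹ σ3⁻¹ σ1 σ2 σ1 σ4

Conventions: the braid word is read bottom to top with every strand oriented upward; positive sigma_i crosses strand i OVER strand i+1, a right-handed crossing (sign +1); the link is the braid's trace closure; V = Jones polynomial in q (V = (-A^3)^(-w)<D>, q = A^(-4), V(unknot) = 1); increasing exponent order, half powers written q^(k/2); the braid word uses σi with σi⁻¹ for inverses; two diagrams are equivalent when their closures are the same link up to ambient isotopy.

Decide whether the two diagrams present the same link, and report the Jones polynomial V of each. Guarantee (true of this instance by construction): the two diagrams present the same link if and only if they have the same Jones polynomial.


equivalent: no
D1 (bracket A^-8 - A^-4 + 1 - A^4 + A^8; 12 crossings at w = 0): V = q^-2 - q^-1 + 1 - q + q^2
V(D2) = -q^-4 + q^-3 + q^-1  (w 0, c 12, <D> = A^4 + A^12 - A^16)
key observation: V(q) takes 2 values over 2 diagrams, fixing the grouping


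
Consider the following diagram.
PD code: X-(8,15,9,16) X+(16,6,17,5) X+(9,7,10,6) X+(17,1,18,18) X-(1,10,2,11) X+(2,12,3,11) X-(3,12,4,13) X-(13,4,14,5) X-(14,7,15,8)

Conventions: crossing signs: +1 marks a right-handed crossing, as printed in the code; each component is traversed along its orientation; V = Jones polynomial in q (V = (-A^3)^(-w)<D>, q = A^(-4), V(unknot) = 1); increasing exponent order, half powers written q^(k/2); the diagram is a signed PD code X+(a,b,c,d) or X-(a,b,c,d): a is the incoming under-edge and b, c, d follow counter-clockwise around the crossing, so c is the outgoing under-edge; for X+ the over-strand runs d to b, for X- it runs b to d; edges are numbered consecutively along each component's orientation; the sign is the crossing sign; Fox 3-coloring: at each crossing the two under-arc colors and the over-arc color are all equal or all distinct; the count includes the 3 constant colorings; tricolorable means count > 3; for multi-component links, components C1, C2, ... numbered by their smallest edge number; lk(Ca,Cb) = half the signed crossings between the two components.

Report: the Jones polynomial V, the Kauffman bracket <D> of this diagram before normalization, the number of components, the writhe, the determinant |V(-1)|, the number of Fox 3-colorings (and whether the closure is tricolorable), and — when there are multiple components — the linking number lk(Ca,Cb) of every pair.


V(q) = -q^-4 + q^-3 + q^-1
bracket: -A - A^9 + A^13, w = -1
1 component, writhe -1, over 9 crossings
det 3, colorings 9 of 3^9 — tricolorable
observation: |V(-1)| = 3: so tricolorable, since 3 divides 3


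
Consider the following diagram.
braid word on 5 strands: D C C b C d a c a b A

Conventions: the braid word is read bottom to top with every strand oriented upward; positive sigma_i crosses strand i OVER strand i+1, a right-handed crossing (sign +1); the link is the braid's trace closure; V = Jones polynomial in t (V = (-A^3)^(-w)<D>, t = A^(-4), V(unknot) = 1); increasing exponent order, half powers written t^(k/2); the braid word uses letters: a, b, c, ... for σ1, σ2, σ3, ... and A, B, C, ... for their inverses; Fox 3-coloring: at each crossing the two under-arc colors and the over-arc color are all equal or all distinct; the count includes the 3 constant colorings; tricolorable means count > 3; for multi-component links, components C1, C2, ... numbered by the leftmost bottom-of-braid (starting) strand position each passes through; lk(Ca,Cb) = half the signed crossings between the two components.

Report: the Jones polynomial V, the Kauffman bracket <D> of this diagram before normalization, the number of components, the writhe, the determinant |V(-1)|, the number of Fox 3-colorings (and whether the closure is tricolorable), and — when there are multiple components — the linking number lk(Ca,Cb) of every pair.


Jones polynomial: V(t) = t^(-7/2) - 2t^(-5/2) + 2t^(-3/2) - 3t^(-1/2) + 2t^(1/2) - 2t^(3/2) + t^(5/2) - t^(7/2)
<D> = A^-11 - A^-7 + 2A^-3 - 2A + 3A^5 - 2A^9 + 2A^13 - A^17; writhe +1
components 2, writhe +1 (11 crossings)
linking number lk(C1,C2) = +1
3-colorings: 3 of 3^11, det 14 — not tricolorable
note: span 7 respects span(V) <= c + mu - 1 = 12 for this 2-component diagram


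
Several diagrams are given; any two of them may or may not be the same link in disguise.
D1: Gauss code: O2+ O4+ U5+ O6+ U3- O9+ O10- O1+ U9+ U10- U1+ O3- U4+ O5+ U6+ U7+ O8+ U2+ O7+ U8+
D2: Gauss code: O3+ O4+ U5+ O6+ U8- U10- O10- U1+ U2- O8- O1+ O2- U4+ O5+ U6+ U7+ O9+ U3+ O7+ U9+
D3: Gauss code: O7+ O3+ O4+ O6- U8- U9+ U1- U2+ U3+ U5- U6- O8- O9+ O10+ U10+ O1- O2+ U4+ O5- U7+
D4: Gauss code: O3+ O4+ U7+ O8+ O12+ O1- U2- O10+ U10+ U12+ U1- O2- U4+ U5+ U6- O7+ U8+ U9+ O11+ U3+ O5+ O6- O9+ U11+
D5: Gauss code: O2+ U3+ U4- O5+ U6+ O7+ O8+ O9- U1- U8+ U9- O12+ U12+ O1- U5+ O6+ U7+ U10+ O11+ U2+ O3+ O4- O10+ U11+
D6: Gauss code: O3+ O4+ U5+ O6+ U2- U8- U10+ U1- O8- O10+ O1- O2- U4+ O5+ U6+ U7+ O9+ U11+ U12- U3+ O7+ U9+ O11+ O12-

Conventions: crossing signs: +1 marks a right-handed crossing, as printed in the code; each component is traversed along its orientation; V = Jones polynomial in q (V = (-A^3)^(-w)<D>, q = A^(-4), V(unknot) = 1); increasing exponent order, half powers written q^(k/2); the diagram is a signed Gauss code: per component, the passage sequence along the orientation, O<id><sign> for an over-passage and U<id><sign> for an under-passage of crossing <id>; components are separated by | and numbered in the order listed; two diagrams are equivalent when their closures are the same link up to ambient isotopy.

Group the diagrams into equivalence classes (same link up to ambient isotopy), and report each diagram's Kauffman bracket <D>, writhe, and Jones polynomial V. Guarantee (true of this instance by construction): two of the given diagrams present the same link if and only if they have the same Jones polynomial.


equivalence classes: {D1, D2, D4, D5, D6} | {D3}
D1 (bracket A^-14 - 2A^-10 + A^-6 - 2A^-2 + 2A^2 + A^10; 10 crossings at w = +6): V = q^2 + 2q^4 - 2q^5 + q^6 - 2q^7 + q^8
V(D2) = q^2 + 2q^4 - 2q^5 + q^6 - 2q^7 + q^8  (w +4, c 10, <D> = A^-20 - 2A^-16 + A^-12 - 2A^-8 + 2A^-4 + A^4)
D3 (bracket A^6; 10 crossings at w = +2): V = 1
V(D4) = q^2 + 2q^4 - 2q^5 + q^6 - 2q^7 + q^8  (w +6, c 12, <D> = A^-14 - 2A^-10 + A^-6 - 2A^-2 + 2A^2 + A^10)
V(D5) = q^2 + 2q^4 - 2q^5 + q^6 - 2q^7 + q^8  (w +6, c 12, <D> = A^-14 - 2A^-10 + A^-6 - 2A^-2 + 2A^2 + A^10)
V(D6) = q^2 + 2q^4 - 2q^5 + q^6 - 2q^7 + q^8  (w +4, c 12, <D> = A^-20 - 2A^-16 + A^-12 - 2A^-8 + 2A^-4 + A^4)
observation: comparing 6 Jones polynomials yields 2 groups


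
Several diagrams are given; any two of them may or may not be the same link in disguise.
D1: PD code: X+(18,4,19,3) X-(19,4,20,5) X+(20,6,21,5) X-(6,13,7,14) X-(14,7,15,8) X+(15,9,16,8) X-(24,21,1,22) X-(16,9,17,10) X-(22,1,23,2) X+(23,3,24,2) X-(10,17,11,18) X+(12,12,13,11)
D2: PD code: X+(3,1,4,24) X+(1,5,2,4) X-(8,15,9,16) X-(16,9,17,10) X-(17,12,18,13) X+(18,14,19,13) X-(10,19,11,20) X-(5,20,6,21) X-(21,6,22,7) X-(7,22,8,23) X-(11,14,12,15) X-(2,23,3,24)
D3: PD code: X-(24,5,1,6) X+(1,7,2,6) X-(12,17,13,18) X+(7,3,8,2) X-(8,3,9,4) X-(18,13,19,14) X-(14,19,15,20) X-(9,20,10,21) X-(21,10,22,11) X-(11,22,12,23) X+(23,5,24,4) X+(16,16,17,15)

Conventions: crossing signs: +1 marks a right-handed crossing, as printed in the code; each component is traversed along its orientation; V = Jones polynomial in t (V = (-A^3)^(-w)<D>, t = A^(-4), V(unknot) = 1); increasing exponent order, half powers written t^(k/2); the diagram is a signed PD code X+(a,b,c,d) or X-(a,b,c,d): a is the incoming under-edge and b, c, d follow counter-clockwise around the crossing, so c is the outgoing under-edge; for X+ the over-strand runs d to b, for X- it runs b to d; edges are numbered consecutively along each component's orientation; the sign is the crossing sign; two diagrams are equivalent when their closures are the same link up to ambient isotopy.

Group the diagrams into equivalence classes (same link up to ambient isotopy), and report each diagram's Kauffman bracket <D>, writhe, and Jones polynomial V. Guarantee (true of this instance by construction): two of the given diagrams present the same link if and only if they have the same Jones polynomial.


classes: {D1} | {D2, D3}
V(D1) = -t^-4 + t^-3 + t^-1  [12 crossings, <D> = A^-2 + A^6 - A^10, w = -2]
D2 (bracket A^-10 + 2A^-2 - 2A^2 + A^6 - 2A^10 + A^14; 12 crossings at w = -6): V = t^-8 - 2t^-7 + t^-6 - 2t^-5 + 2t^-4 + t^-2
D3 (bracket A^-4 + 2A^4 - 2A^8 + A^12 - 2A^16 + A^20; 12 crossings at w = -4): V = t^-8 - 2t^-7 + t^-6 - 2t^-5 + 2t^-4 + t^-2
note: V(t) takes 2 values over 3 diagrams, fixing the grouping


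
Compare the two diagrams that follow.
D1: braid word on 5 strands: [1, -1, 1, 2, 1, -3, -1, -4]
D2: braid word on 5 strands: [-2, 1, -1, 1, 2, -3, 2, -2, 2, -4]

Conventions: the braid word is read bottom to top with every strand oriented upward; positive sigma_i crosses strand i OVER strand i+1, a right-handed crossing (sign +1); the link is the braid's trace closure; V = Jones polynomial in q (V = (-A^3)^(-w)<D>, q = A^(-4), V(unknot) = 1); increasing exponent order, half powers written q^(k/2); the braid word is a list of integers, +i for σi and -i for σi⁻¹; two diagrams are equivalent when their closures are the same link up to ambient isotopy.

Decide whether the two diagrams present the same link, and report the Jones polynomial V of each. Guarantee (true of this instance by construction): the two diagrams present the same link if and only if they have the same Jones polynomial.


equivalent: yes
D1 (bracket 1; 8 crossings at w = 0): V = 1
V(D2) = 1  [10 crossings, <D> = 1, w = 0]
observation: all 2 diagrams share one V(q), hence one class


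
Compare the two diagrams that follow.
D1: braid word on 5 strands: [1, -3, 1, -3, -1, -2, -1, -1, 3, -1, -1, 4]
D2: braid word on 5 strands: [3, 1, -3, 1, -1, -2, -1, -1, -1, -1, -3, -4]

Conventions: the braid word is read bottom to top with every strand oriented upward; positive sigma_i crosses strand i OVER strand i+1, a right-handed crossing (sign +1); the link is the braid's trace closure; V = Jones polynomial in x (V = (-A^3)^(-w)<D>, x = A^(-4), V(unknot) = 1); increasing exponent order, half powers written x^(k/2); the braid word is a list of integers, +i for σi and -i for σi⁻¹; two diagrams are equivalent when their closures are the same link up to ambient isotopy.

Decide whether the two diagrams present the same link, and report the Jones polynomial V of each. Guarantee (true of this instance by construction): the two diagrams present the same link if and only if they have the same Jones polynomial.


same link: yes
V(D1) = -x^-4 + x^-3 + x^-1  [12 crossings, <D> = A^-8 + 1 - A^4, w = -4]
V(D2) = -x^-4 + x^-3 + x^-1  (w -6, c 12, <D> = A^-14 + A^-6 - A^-2)
note: all 2 diagrams share one V(x), hence one class


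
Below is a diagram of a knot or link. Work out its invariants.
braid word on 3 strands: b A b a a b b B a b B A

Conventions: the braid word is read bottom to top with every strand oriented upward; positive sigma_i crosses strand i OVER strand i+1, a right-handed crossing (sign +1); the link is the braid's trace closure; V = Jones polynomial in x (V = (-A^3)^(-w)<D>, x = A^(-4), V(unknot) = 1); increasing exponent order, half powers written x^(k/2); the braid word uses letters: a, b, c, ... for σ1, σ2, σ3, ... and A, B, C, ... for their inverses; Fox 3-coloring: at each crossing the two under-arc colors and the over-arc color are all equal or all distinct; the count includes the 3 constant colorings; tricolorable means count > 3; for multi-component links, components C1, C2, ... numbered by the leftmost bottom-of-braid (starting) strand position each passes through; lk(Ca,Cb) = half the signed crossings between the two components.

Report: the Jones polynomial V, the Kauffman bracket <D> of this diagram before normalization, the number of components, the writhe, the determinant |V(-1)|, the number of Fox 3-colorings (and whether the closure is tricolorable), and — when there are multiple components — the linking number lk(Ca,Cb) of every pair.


V(x) = x - x^2 + 2x^3 - x^4 + x^5 - x^6
bracket: -A^-12 + A^-8 - A^-4 + 2 - A^4 + A^8, w = +4
1 component, writhe +4, over 12 crossings
det 7, colorings 3 of 3^12 — not tricolorable
observation: inverse pairs cancel, leaving σ2 σ1⁻¹ σ2 σ1 σ1 σ2


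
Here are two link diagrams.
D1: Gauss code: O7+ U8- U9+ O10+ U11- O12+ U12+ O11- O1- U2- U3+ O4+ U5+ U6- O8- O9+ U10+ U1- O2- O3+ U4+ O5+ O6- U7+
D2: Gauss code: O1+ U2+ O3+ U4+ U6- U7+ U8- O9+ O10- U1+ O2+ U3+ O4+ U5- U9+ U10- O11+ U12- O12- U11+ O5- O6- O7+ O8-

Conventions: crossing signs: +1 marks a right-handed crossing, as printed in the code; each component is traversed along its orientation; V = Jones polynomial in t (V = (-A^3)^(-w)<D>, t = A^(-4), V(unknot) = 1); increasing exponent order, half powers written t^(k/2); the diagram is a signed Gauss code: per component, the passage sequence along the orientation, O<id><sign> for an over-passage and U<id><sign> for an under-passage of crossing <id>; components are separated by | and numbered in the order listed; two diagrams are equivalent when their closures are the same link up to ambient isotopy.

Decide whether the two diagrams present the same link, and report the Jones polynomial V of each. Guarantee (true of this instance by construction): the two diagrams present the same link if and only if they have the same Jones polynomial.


equivalent: no
V(D1) = 1  (w +2, c 12, <D> = A^6)
D2 (bracket -A^-10 + A^-6 + A^2; 12 crossings at w = +2): V = t + t^3 - t^4
why: comparing 2 Jones polynomials yields 2 groups


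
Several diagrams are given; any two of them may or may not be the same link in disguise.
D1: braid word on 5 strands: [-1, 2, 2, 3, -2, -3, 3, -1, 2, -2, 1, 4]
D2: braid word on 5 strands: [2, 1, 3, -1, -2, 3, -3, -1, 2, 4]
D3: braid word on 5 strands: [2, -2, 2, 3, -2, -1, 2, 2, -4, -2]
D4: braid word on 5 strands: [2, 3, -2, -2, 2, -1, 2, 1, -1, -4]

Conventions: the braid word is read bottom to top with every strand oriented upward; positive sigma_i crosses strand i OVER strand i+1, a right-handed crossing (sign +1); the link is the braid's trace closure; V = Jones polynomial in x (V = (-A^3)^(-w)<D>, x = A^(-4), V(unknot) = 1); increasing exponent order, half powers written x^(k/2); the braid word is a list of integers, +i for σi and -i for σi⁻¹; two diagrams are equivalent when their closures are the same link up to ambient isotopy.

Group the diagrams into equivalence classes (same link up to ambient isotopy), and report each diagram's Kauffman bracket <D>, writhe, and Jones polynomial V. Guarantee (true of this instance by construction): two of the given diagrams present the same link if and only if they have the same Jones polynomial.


grouping into links: {D1, D2, D3, D4}
V(D1) = 1  (w +2, c 12, <D> = A^6)
V(D2) = 1  [10 crossings, <D> = A^6, w = +2]
V(D3) = 1  [10 crossings, <D> = 1, w = 0]
V(D4) = 1  (w 0, c 10, <D> = 1)
why: one V(x) for all 4 diagrams — one class (guaranteed)


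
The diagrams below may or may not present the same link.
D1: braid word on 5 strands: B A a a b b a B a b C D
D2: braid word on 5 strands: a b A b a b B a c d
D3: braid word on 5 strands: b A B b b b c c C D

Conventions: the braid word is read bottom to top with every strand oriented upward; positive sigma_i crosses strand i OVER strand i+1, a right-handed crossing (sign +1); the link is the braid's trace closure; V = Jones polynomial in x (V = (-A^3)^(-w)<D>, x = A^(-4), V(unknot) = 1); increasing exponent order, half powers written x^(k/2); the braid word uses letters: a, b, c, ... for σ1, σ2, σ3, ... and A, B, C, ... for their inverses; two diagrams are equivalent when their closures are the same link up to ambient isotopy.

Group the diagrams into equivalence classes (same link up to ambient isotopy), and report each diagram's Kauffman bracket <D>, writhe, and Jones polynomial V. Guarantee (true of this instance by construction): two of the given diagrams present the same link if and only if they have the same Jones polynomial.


equivalence classes: {D1, D2} | {D3}
D1 (bracket -A^-18 + A^-14 - A^-10 + 2A^-6 - A^-2 + A^2; 12 crossings at w = +2): V = x - x^2 + 2x^3 - x^4 + x^5 - x^6
D2 (bracket -A^-6 + A^-2 - A^2 + 2A^6 - A^10 + A^14; 10 crossings at w = +6): V = x - x^2 + 2x^3 - x^4 + x^5 - x^6
V(D3) = x + x^3 - x^4  [10 crossings, <D> = -A^-10 + A^-6 + A^2, w = +2]
key observation: V(x) takes 2 values over 3 diagrams, fixing the grouping


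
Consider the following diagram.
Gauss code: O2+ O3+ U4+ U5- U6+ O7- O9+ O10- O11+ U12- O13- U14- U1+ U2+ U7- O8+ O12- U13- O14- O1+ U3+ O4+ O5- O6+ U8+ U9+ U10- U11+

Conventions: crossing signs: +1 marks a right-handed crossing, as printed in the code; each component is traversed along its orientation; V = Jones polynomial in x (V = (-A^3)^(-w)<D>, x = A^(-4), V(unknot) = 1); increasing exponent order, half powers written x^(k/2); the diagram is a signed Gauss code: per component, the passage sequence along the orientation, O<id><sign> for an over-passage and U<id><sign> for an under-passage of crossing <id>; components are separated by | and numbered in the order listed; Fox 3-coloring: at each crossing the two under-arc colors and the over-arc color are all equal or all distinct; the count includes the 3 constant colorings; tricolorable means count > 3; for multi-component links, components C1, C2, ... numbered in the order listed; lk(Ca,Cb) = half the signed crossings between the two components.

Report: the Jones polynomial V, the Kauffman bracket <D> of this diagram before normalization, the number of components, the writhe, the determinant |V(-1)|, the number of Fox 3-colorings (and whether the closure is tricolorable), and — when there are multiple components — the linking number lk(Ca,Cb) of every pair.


Jones polynomial: V(x) = -x^-1 + 2 - x + 2x^2 - x^3 + x^4 - x^5
<D> = -A^-14 + A^-10 - A^-6 + 2A^-2 - A^2 + 2A^6 - A^10; writhe +2
components 1, writhe +2 (14 crossings)
3-colorings: 9 of 3^14, det 9 — tricolorable
note: V spans 6 powers of x: at least 6 crossings in any diagram


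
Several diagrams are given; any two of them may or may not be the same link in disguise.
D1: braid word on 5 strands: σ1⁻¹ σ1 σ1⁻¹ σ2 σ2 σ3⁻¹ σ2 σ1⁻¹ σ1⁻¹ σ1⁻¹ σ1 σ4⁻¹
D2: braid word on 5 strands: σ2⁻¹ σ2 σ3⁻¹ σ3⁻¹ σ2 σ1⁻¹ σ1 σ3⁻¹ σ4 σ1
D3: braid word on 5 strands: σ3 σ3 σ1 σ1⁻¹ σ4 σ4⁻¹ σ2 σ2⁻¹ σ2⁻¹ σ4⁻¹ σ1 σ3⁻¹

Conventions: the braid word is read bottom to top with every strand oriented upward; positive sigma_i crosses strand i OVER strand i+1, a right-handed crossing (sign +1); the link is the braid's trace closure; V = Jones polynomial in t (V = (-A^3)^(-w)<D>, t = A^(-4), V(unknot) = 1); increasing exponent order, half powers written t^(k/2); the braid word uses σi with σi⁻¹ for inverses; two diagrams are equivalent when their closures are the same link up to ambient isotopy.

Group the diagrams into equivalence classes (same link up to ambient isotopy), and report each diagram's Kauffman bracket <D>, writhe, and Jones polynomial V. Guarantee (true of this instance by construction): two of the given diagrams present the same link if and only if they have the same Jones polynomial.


grouping into links: {D1} | {D2} | {D3}
V(D1) = -t^-3 + t^-2 - t^-1 + 3 - t + t^2 - t^3  (w -2, c 12, <D> = -A^-18 + A^-14 - A^-10 + 3A^-6 - A^-2 + A^2 - A^6)
V(D2) = -t^-4 + t^-3 + t^-1  (w 0, c 10, <D> = A^4 + A^12 - A^16)
V(D3) = 1  [12 crossings, <D> = 1, w = 0]
why: comparing 3 Jones polynomials yields 3 groups


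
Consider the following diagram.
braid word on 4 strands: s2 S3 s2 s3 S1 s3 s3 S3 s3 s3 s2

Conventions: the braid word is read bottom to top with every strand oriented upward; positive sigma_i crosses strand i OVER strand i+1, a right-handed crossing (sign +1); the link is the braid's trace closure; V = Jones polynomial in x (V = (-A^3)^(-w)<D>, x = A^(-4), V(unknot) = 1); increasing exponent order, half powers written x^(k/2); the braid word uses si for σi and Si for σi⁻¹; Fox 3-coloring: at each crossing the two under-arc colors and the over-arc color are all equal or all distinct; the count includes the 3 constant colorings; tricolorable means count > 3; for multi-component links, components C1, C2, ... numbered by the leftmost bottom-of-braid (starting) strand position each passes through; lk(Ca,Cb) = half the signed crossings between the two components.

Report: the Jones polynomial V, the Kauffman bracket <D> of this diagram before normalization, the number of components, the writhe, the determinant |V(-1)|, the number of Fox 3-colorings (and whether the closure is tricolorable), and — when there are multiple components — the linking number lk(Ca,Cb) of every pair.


V(x) = x^2 - x^3 + 3x^4 - 3x^5 + 3x^6 - 3x^7 + 2x^8 - x^9
bracket: A^-21 - 2A^-17 + 3A^-13 - 3A^-9 + 3A^-5 - 3A^-1 + A^3 - A^7, w = +5
1 component, writhe +5, over 11 crossings
det 17, colorings 3 of 3^11 — not tricolorable
observation: the span of V is 7, forcing >= 7 crossings in any diagram


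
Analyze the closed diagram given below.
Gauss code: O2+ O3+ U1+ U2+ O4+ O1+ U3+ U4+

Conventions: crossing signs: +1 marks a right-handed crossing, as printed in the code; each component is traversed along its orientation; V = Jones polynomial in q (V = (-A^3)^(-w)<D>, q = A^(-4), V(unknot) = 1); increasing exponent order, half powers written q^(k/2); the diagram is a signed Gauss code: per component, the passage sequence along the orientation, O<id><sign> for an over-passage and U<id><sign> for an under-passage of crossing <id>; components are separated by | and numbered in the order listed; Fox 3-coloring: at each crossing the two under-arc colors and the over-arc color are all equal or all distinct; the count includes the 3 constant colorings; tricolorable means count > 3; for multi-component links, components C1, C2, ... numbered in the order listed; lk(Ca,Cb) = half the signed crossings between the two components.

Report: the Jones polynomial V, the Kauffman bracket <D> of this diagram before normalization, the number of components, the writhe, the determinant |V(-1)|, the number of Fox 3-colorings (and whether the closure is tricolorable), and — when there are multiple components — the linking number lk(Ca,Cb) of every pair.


V(q) = q + q^3 - q^4
bracket: -A^-4 + 1 + A^8, w = +4
1 component, writhe +4, over 4 crossings
det 3, colorings 9 of 3^4 — tricolorable
observation: w = +4 shifts under R1 moves; the (-A^3)^(-4) factor cancels that in V


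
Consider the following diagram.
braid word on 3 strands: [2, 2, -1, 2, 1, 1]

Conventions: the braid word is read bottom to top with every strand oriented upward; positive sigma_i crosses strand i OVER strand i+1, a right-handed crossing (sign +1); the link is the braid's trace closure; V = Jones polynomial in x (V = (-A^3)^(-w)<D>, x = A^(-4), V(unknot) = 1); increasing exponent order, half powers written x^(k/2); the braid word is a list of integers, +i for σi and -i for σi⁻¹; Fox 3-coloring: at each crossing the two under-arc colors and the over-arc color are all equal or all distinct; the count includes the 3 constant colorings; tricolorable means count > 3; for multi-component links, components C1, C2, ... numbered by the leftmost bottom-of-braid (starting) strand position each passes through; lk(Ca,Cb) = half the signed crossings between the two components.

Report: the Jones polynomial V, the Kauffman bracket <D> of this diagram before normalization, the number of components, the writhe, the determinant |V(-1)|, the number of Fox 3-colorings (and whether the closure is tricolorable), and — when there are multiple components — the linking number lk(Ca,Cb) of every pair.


V(x) = x - x^2 + 2x^3 - x^4 + x^5 - x^6
bracket: -A^-12 + A^-8 - A^-4 + 2 - A^4 + A^8, w = +4
1 component, writhe +4, over 6 crossings
det 7, colorings 3 of 3^6 — not tricolorable
observation: V spans 5 powers of x: at least 5 crossings in any diagram


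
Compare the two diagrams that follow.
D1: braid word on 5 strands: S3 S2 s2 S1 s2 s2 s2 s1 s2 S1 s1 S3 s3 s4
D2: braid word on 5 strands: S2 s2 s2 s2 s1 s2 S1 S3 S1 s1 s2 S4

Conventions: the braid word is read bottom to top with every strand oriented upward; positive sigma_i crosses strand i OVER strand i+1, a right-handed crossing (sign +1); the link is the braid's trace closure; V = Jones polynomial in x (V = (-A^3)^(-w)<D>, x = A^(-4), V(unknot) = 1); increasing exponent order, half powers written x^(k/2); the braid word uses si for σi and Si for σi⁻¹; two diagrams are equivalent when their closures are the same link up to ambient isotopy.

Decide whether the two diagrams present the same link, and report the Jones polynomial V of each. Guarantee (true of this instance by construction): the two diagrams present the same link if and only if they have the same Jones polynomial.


equivalent: yes
D1 (bracket -A^-4 + 1 + A^8; 14 crossings at w = +4): V = x + x^3 - x^4
V(D2) = x + x^3 - x^4  (w +2, c 12, <D> = -A^-10 + A^-6 + A^2)
key observation: D2 (12 crossings) and D1 (14) are Markov-related braid presentations


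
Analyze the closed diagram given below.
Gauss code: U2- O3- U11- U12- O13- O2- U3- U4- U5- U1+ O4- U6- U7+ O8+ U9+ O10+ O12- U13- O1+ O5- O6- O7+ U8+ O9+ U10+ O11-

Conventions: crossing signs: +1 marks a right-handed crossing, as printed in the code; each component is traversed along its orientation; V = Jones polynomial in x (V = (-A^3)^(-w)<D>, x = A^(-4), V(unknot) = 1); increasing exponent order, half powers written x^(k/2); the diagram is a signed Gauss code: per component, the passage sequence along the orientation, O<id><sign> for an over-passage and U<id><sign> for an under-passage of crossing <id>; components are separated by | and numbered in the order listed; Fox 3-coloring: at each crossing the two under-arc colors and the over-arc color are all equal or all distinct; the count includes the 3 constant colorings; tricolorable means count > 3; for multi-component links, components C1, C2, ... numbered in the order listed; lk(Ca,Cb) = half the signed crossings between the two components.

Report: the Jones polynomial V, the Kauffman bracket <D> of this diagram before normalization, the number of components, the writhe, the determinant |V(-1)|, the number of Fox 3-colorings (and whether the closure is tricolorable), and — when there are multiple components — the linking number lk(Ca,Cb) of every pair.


V(x) = -x^-5 + x^-4 - x^-3 + 2x^-2 - x^-1 + 2 - x
bracket: A^-13 - 2A^-9 + A^-5 - 2A^-1 + A^3 - A^7 + A^11, w = -3
1 component, writhe -3, over 13 crossings
det 9, colorings 9 of 3^13 — tricolorable
observation: w = -3 shifts under R1 moves; the (-A^3)^(3) factor cancels that in V


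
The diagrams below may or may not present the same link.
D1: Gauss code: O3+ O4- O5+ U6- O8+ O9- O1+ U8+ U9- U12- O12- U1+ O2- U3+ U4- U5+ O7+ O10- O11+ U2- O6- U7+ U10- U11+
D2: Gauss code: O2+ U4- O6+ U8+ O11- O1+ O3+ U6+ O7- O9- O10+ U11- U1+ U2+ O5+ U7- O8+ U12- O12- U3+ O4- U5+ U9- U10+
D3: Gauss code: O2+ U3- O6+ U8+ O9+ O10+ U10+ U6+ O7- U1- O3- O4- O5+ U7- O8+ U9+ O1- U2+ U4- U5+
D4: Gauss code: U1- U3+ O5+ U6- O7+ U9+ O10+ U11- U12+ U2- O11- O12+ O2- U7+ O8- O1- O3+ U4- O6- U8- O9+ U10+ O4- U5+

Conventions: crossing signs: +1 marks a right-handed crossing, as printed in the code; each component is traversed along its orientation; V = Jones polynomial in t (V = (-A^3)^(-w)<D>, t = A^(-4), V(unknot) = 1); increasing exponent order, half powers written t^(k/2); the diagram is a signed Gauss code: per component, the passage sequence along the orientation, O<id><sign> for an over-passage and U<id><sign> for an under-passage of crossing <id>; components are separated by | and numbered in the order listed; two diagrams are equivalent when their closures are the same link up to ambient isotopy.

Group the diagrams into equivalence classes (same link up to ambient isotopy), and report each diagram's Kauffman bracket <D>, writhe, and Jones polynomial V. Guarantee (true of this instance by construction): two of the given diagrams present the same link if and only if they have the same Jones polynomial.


classes: {D1} | {D2} | {D3, D4}
V(D1) = t^-2 - t^-1 + 1 - t + t^2  [12 crossings, <D> = A^-8 - A^-4 + 1 - A^4 + A^8, w = 0]
V(D2) = t^-1 - 2 + 3t - 3t^2 + 4t^3 - 3t^4 + 2t^5 - t^6  (w +2, c 12, <D> = -A^-18 + 2A^-14 - 3A^-10 + 4A^-6 - 3A^-2 + 3A^2 - 2A^6 + A^10)
D3 (bracket -A^-6 + 2A^-2 - 2A^2 + 3A^6 - 2A^10 + 2A^14 - A^18; 10 crossings at w = +2): V = -t^-3 + 2t^-2 - 2t^-1 + 3 - 2t + 2t^2 - t^3
V(D4) = -t^-3 + 2t^-2 - 2t^-1 + 3 - 2t + 2t^2 - t^3  [12 crossings, <D> = -A^-12 + 2A^-8 - 2A^-4 + 3 - 2A^4 + 2A^8 - A^12, w = 0]
note: 3 values of V(t) split the 4 diagrams


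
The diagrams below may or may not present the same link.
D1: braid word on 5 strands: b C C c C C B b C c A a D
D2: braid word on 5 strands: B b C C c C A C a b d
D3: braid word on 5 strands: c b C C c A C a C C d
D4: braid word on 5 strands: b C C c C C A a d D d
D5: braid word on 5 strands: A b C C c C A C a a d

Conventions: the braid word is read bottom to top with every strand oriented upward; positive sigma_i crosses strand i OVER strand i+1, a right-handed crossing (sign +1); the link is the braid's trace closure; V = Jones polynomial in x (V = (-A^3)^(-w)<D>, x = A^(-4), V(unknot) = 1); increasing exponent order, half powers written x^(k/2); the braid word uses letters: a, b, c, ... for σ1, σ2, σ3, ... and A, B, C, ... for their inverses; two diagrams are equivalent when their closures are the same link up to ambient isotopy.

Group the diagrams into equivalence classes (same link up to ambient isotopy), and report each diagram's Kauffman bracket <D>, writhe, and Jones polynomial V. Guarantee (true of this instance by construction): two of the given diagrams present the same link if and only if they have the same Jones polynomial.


classes: {D1, D2, D3, D4, D5}
V(D1) = x^(-9/2) - x^(-5/2) - x^(-3/2) - x^(-1/2)  [13 crossings, <D> = A^-7 + A^-3 + A - A^9, w = -3]
D2 (bracket A^-1 + A^3 + A^7 - A^15; 11 crossings at w = -1): V = x^(-9/2) - x^(-5/2) - x^(-3/2) - x^(-1/2)
V(D3) = x^(-9/2) - x^(-5/2) - x^(-3/2) - x^(-1/2)  [11 crossings, <D> = A^-1 + A^3 + A^7 - A^15, w = -1]
D4 (bracket A^-1 + A^3 + A^7 - A^15; 11 crossings at w = -1): V = x^(-9/2) - x^(-5/2) - x^(-3/2) - x^(-1/2)
V(D5) = x^(-9/2) - x^(-5/2) - x^(-3/2) - x^(-1/2)  (w -1, c 11, <D> = A^-1 + A^3 + A^7 - A^15)
note: one V(x) for all 5 diagrams — one class (guaranteed)


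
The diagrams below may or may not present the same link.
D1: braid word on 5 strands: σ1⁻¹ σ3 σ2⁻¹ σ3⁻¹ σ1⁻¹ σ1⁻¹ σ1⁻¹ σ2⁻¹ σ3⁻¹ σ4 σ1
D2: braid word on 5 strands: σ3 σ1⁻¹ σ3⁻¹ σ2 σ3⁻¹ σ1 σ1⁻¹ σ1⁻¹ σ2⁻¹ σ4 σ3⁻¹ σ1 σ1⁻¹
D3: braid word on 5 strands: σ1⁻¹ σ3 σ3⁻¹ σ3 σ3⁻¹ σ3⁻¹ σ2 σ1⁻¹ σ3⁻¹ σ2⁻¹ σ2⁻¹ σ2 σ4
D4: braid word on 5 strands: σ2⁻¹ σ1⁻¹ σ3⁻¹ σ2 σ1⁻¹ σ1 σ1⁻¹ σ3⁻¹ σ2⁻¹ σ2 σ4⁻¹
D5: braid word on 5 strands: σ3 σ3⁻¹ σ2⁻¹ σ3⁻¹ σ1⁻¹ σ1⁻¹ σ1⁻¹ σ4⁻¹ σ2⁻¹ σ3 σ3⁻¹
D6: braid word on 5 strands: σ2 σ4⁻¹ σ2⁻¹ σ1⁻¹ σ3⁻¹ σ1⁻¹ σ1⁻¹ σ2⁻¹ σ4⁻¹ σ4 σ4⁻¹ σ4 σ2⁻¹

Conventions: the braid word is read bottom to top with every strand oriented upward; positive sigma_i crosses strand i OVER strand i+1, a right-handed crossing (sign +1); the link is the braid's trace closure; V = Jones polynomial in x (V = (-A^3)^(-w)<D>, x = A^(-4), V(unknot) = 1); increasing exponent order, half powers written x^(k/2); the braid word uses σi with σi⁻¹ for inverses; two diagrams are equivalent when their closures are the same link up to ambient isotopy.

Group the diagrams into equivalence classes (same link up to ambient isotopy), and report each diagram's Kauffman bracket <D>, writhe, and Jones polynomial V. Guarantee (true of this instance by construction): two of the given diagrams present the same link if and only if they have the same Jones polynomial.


grouping into links: {D1, D5, D6} | {D2, D3, D4}
V(D1) = x^(-13/2) - x^(-11/2) + x^(-9/2) - 2x^(-7/2) - x^(-3/2)  (w -5, c 11, <D> = A^-9 + 2A^-1 - A^3 + A^7 - A^11)
V(D2) = -x^(-9/2) - x^(-5/2) + x^(-3/2) - x^(-1/2)  [13 crossings, <D> = A^-7 - A^-3 + A + A^9, w = -3]
V(D3) = -x^(-9/2) - x^(-5/2) + x^(-3/2) - x^(-1/2)  [13 crossings, <D> = A^-7 - A^-3 + A + A^9, w = -3]
D4 (bracket A^-13 - A^-9 + A^-5 + A^3; 11 crossings at w = -5): V = -x^(-9/2) - x^(-5/2) + x^(-3/2) - x^(-1/2)
V(D5) = x^(-13/2) - x^(-11/2) + x^(-9/2) - 2x^(-7/2) - x^(-3/2)  [11 crossings, <D> = A^-15 + 2A^-7 - A^-3 + A - A^5, w = -7]
D6 (bracket A^-15 + 2A^-7 - A^-3 + A - A^5; 13 crossings at w = -7): V = x^(-13/2) - x^(-11/2) + x^(-9/2) - 2x^(-7/2) - x^(-3/2)
why: 2 classes among 6 diagrams; unequal V(x) rules out equality


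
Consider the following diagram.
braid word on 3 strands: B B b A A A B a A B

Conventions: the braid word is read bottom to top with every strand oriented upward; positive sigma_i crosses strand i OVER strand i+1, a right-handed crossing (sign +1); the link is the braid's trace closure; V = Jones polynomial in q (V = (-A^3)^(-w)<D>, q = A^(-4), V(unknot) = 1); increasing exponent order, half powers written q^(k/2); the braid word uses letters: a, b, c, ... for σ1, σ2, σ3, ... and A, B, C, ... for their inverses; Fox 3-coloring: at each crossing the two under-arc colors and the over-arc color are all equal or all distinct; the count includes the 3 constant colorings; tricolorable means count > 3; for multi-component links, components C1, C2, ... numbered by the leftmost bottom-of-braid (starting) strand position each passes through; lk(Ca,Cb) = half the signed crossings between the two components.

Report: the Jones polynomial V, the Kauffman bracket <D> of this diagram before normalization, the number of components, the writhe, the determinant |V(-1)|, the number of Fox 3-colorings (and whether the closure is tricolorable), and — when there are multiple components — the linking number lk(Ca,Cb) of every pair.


Jones polynomial: V(q) = q^-8 - 2q^-7 + q^-6 - 2q^-5 + 2q^-4 + q^-2
<D> = A^-10 + 2A^-2 - 2A^2 + A^6 - 2A^10 + A^14; writhe -6
components 1, writhe -6 (10 crossings)
3-colorings: 27 of 3^10, det 9 — tricolorable
note: w = -6 shifts under R1 moves; the (-A^3)^(6) factor cancels that in V


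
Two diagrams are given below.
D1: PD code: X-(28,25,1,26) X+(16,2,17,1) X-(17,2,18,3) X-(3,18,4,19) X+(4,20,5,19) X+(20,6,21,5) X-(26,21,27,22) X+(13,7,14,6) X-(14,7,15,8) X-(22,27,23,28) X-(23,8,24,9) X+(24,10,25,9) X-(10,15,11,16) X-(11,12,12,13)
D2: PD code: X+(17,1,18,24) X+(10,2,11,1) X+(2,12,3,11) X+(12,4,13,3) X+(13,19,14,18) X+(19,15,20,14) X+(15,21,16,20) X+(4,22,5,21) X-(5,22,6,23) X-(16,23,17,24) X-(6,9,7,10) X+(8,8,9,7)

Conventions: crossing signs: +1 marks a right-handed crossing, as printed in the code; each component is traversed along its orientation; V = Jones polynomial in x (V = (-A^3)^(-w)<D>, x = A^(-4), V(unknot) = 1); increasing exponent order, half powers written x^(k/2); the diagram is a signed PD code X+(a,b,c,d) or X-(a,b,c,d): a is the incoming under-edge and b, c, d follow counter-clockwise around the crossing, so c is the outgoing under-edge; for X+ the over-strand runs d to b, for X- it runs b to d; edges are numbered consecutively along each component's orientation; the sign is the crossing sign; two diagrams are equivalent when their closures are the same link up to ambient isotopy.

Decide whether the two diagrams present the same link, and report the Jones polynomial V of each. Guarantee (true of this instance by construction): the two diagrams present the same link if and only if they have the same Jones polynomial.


equivalent: no
V(D1) = -x^-4 + x^-3 + x^-1  (w -4, c 14, <D> = A^-8 + 1 - A^4)
V(D2) = x^2 + 2x^4 - 2x^5 + x^6 - 2x^7 + x^8  (w +6, c 12, <D> = A^-14 - 2A^-10 + A^-6 - 2A^-2 + 2A^2 + A^10)
why: comparing 2 Jones polynomials yields 2 groups
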